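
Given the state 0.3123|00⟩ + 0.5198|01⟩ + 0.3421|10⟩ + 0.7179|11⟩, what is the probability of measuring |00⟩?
0.09753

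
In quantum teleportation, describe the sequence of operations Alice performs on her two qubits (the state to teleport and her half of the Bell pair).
CNOT (state → Bell), then H on state qubit, then measure both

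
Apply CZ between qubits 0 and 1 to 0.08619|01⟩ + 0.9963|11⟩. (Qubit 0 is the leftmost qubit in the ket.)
0.08619|01⟩ - 0.9963|11⟩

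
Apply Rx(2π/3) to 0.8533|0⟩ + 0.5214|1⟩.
(0.4267 - 0.4515i)|0⟩ + (0.2607 - 0.739i)|1⟩

Rx(2π/3) = [[cos(θ/2), −i·sin(θ/2)], [−i·sin(θ/2), cos(θ/2)]]; θ = 2π/3, cos(θ/2) ≈ 0.5, sin(θ/2) ≈ 0.866025.
With a = amp(|0⟩) = 0.8533 and b = amp(|1⟩) = 0.5214:
new amp(|0⟩) = (0.5)·a + (-0.866025i)·b = (0.4267 - 0.4515i)
new amp(|1⟩) = (-0.866025i)·a + (0.5)·b = (0.2607 - 0.739i)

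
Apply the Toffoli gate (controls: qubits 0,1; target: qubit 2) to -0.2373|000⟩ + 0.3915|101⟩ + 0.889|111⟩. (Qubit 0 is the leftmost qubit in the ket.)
-0.2373|000⟩ + 0.3915|101⟩ + 0.889|110⟩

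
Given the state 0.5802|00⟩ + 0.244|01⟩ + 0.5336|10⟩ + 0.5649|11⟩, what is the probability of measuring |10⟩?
0.2847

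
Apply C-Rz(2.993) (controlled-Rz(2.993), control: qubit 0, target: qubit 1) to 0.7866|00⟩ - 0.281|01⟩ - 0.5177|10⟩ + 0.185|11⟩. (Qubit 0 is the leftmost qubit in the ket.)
0.7866|00⟩ - 0.281|01⟩ + (-0.03843 + 0.5163i)|10⟩ + (0.01373 + 0.1845i)|11⟩

C-Rz(2.993) leaves the control-|0⟩ kets |00⟩, |01⟩ unchanged and applies Rz(2.993) to qubit 1 on the control-|1⟩ pair (|10⟩, |11⟩).
Rz(2.993) = [[e^(−iθ/2), 0], [0, e^(iθ/2)]] with e^(±iθ/2) = cos(θ/2) ± i·sin(θ/2); θ = 2.993, cos(θ/2) ≈ 0.074228, sin(θ/2) ≈ 0.997241.
With a = amp(|10⟩) = -0.5177 and b = amp(|11⟩) = 0.185:
new amp(|10⟩) = (0.074228 - 0.997241i)·a = (-0.03843 + 0.5163i)
new amp(|11⟩) = (0.074228 + 0.997241i)·b = (0.01373 + 0.1845i)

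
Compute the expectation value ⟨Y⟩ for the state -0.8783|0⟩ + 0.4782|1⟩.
0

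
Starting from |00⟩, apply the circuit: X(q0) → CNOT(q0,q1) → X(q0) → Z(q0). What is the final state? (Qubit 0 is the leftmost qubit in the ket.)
|01⟩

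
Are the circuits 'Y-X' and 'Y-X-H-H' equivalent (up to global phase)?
Yes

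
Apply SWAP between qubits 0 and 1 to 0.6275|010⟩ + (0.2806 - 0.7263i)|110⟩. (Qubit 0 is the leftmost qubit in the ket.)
0.6275|100⟩ + (0.2806 - 0.7263i)|110⟩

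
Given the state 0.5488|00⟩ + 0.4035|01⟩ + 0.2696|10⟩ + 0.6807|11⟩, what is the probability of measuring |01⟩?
0.1628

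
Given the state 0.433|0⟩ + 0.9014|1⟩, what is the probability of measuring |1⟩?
0.8125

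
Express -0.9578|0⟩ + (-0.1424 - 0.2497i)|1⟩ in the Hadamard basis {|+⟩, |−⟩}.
(-0.778 - 0.1766i)|+⟩ + (-0.5766 + 0.1766i)|−⟩

With |ψ⟩ = α|0⟩ + β|1⟩, the Hadamard-basis coefficients are ⟨+|ψ⟩ = (α + β)/√2 and ⟨−|ψ⟩ = (α − β)/√2.
Here α = -0.9578, β = (-0.1424 - 0.2497i): (α + β)/√2 = (-0.778 - 0.1766i), (α − β)/√2 = (-0.5766 + 0.1766i).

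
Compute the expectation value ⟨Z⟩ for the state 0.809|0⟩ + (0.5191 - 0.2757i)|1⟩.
0.309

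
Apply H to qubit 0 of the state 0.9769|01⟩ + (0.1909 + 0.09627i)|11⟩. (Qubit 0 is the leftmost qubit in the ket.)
(0.8258 + 0.06807i)|01⟩ + (0.5558 - 0.06807i)|11⟩

H on qubit 0 mixes each pair of kets that differ only in qubit 0: amplitudes (a, b) of (|…0…⟩, |…1…⟩) become ((a + b)/√2, (a − b)/√2). Kets absent from the input have amplitude 0.
(|01⟩, |11⟩): (a, b) = (0.9769, (0.1909 + 0.09627i)) → ((0.8258 + 0.06807i), (0.5558 - 0.06807i))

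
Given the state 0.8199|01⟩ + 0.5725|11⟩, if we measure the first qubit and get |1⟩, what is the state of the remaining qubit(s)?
|1⟩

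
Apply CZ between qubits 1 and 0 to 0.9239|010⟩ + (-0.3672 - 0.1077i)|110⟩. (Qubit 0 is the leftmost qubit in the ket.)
0.9239|010⟩ + (0.3672 + 0.1077i)|110⟩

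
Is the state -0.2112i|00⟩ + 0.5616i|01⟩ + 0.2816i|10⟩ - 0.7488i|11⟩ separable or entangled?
Separable

Writing the state as a|00⟩ + b|01⟩ + c|10⟩ + d|11⟩, it is a product state iff ad − bc = 0.
Here (a, b, c, d) = (-0.2112i, 0.5616i, 0.2816i, -0.7488i): ad − bc = (-0.2112i)(-0.7488i) − (0.5616i)(0.2816i) = 0, so the state is separable.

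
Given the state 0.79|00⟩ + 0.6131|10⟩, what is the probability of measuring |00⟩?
0.6241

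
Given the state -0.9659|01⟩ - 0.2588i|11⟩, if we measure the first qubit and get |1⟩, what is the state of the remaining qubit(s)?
-i|1⟩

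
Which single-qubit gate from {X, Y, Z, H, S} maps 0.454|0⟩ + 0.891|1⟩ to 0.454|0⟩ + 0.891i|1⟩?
S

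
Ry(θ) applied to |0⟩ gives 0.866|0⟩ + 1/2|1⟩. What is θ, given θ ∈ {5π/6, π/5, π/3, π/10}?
π/3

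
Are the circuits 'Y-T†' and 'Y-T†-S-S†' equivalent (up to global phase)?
Yes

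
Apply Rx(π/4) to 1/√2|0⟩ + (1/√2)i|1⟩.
0.9239|0⟩ + 0.3827i|1⟩

Rx(π/4) = [[cos(θ/2), −i·sin(θ/2)], [−i·sin(θ/2), cos(θ/2)]]; θ = π/4, cos(θ/2) ≈ 0.92388, sin(θ/2) ≈ 0.382683.
With a = amp(|0⟩) = 1/√2 and b = amp(|1⟩) = (1/√2)i:
new amp(|0⟩) = (0.92388)·a + (-0.382683i)·b = 0.9239
new amp(|1⟩) = (-0.382683i)·a + (0.92388)·b = 0.3827i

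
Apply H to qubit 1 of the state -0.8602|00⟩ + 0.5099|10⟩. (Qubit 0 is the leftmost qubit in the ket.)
-0.6083|00⟩ - 0.6083|01⟩ + 0.3606|10⟩ + 0.3606|11⟩

H on qubit 1 mixes each pair of kets that differ only in qubit 1: amplitudes (a, b) of (|…0…⟩, |…1…⟩) become ((a + b)/√2, (a − b)/√2). Kets absent from the input have amplitude 0.
(|00⟩, |01⟩): (a, b) = (-0.8602, 0) → (-0.6083, -0.6083)
(|10⟩, |11⟩): (a, b) = (0.5099, 0) → (0.3606, 0.3606)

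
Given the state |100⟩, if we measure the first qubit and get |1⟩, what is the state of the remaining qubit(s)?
|00⟩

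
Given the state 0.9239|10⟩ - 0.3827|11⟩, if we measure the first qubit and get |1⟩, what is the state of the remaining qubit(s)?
0.9239|0⟩ - 0.3827|1⟩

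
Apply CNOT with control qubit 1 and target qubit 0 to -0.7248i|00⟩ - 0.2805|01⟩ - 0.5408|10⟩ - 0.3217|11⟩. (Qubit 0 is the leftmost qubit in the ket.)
-0.7248i|00⟩ - 0.3217|01⟩ - 0.5408|10⟩ - 0.2805|11⟩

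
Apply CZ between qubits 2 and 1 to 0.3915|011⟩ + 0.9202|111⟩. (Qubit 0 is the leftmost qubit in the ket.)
-0.3915|011⟩ - 0.9202|111⟩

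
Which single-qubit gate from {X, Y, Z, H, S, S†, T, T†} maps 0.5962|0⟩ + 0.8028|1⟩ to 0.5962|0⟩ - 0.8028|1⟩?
Z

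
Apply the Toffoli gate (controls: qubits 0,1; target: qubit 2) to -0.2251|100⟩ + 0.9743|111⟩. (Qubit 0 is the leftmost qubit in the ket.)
-0.2251|100⟩ + 0.9743|110⟩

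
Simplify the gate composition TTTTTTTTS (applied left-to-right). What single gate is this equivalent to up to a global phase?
S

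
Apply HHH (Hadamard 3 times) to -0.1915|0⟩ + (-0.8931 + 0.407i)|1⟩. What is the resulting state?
(-0.7669 + 0.2878i)|0⟩ + (0.4961 - 0.2878i)|1⟩

H² = I, so H^3 = H: a single Hadamard. With (a, b) = (-0.1915, (-0.8931 + 0.407i)), H gives ((a + b)/√2, (a − b)/√2) = ((-0.7669 + 0.2878i), (0.4961 - 0.2878i)).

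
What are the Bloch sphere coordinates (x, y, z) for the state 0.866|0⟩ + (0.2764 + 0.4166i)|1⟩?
(0.4787, 0.7216, 0.5)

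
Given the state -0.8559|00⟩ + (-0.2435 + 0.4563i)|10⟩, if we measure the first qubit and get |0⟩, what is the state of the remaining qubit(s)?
-|0⟩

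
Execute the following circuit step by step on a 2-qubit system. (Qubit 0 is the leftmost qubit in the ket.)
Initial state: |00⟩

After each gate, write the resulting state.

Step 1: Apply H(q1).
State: 1/√2|00⟩ + 1/√2|01⟩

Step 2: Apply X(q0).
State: 1/√2|10⟩ + 1/√2|11⟩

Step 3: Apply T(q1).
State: 1/√2|10⟩ + (1/2 + (1/2)i)|11⟩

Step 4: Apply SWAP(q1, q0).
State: 1/√2|01⟩ + (1/2 + (1/2)i)|11⟩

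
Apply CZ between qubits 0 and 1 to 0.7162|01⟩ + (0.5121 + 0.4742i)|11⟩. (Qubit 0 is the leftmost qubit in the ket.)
0.7162|01⟩ + (-0.5121 - 0.4742i)|11⟩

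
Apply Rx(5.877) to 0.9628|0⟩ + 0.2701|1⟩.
(-0.943 - 0.05448i)|0⟩ + (-0.2645 - 0.1942i)|1⟩

Rx(5.877) = [[cos(θ/2), −i·sin(θ/2)], [−i·sin(θ/2), cos(θ/2)]]; θ = 5.877, cos(θ/2) ≈ -0.979447, sin(θ/2) ≈ 0.201699.
With a = amp(|0⟩) = 0.9628 and b = amp(|1⟩) = 0.2701:
new amp(|0⟩) = (-0.979447)·a + (-0.201699i)·b = (-0.943 - 0.05448i)
new amp(|1⟩) = (-0.201699i)·a + (-0.979447)·b = (-0.2645 - 0.1942i)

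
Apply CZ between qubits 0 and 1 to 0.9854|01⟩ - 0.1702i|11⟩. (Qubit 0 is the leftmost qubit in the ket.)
0.9854|01⟩ + 0.1702i|11⟩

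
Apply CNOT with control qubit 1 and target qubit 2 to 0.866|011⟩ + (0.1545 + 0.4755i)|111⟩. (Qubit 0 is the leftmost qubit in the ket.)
0.866|010⟩ + (0.1545 + 0.4755i)|110⟩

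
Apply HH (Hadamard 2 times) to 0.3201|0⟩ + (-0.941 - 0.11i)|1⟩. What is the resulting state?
0.3201|0⟩ + (-0.941 - 0.11i)|1⟩

H² = I, so an even number of Hadamards cancels: H^2 = I and the state is unchanged.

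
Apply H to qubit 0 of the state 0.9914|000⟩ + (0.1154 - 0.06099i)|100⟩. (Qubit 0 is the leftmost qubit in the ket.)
(0.7826 - 0.04313i)|000⟩ + (0.6194 + 0.04313i)|100⟩

H on qubit 0 mixes each pair of kets that differ only in qubit 0: amplitudes (a, b) of (|…0…⟩, |…1…⟩) become ((a + b)/√2, (a − b)/√2). Kets absent from the input have amplitude 0.
(|000⟩, |100⟩): (a, b) = (0.9914, (0.1154 - 0.06099i)) → ((0.7826 - 0.04313i), (0.6194 + 0.04313i))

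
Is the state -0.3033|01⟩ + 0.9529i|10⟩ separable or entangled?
Entangled

Writing the state as a|00⟩ + b|01⟩ + c|10⟩ + d|11⟩, it is a product state iff ad − bc = 0.
Here (a, b, c, d) = (0, -0.3033, 0.9529i, 0): ad − bc = (0)(0) − (-0.3033)(0.9529i) = 0.289i ≠ 0, so the state is entangled.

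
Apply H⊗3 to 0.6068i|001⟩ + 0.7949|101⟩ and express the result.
(0.281 + 0.2145i)|000⟩ + (-0.281 - 0.2145i)|001⟩ + (0.281 + 0.2145i)|010⟩ + (-0.281 - 0.2145i)|011⟩ + (-0.281 + 0.2145i)|100⟩ + (0.281 - 0.2145i)|101⟩ + (-0.281 + 0.2145i)|110⟩ + (0.281 - 0.2145i)|111⟩

H⊗3 gives amp(|y⟩) = (1/2√2) Σ_x (−1)^(x·y) amp(|x⟩), where x·y is the number of positions in which both x and y have a 1.
|000⟩: (0.6068i + 0.7949)/(2√2) = (0.281 + 0.2145i)
|001⟩: (-0.6068i - 0.7949)/(2√2) = (-0.281 - 0.2145i)
|010⟩: (0.6068i + 0.7949)/(2√2) = (0.281 + 0.2145i)
|011⟩: (-0.6068i - 0.7949)/(2√2) = (-0.281 - 0.2145i)
|100⟩: (0.6068i - 0.7949)/(2√2) = (-0.281 + 0.2145i)
|101⟩: (-0.6068i + 0.7949)/(2√2) = (0.281 - 0.2145i)
|110⟩: (0.6068i - 0.7949)/(2√2) = (-0.281 + 0.2145i)
|111⟩: (-0.6068i + 0.7949)/(2√2) = (0.281 - 0.2145i)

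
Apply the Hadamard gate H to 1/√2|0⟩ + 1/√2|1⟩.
|0⟩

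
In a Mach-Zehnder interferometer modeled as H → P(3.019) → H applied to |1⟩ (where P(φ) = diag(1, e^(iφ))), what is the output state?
(0.9962 - 0.06114i)|0⟩ + (0.003753 + 0.06114i)|1⟩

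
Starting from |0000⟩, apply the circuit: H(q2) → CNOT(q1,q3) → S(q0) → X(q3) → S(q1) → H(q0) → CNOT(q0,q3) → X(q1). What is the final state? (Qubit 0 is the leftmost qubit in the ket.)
1/2|0101⟩ + 1/2|0111⟩ + 1/2|1100⟩ + 1/2|1110⟩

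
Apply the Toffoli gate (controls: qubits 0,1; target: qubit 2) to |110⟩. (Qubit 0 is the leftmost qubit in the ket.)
|111⟩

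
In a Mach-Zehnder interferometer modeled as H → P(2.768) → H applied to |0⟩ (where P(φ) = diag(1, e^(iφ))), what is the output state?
(0.03449 + 0.1825i)|0⟩ + (0.9655 - 0.1825i)|1⟩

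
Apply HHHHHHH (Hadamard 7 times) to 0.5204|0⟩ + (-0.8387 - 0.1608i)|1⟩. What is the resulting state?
(-0.2251 - 0.1137i)|0⟩ + (0.961 + 0.1137i)|1⟩

H² = I, so H^7 = H: a single Hadamard. With (a, b) = (0.5204, (-0.8387 - 0.1608i)), H gives ((a + b)/√2, (a − b)/√2) = ((-0.2251 - 0.1137i), (0.961 + 0.1137i)).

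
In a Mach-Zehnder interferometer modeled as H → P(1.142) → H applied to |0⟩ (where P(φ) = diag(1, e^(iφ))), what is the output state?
(0.7079 + 0.4547i)|0⟩ + (0.2921 - 0.4547i)|1⟩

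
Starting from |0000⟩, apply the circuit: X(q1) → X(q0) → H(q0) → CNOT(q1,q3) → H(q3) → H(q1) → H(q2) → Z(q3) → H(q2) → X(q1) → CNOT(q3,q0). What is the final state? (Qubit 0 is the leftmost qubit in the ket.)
-1/√8|0000⟩ + 1/√8|0001⟩ + 1/√8|0100⟩ - 1/√8|0101⟩ + 1/√8|1000⟩ - 1/√8|1001⟩ - 1/√8|1100⟩ + 1/√8|1101⟩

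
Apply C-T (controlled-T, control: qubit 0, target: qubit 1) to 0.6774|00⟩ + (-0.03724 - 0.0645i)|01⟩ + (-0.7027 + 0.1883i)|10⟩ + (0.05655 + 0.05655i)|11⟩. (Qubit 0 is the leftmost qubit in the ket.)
0.6774|00⟩ + (-0.03724 - 0.0645i)|01⟩ + (-0.7027 + 0.1883i)|10⟩ + 0.07997i|11⟩

C-T leaves the control-|0⟩ kets |00⟩, |01⟩ unchanged and applies T to qubit 1 on the control-|1⟩ pair (|10⟩, |11⟩).
T = [[1, 0], [0, (1/√2 + (1/√2)i)]].
With a = amp(|10⟩) = (-0.7027 + 0.1883i) and b = amp(|11⟩) = (0.05655 + 0.05655i):
new amp(|10⟩) = (1)·a = (-0.7027 + 0.1883i)
new amp(|11⟩) = (1/√2 + (1/√2)i)·b = 0.07997i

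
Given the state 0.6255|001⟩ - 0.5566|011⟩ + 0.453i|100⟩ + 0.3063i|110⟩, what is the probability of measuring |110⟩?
0.09382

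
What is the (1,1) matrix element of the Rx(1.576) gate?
0.7053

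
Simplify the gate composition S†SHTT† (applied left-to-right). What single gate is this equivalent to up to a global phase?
H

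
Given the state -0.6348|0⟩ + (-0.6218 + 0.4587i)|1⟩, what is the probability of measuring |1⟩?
0.597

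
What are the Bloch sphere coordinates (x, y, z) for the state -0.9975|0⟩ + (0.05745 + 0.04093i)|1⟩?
(-0.1146, -0.08166, 0.99)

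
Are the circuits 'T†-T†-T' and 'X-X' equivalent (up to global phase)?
No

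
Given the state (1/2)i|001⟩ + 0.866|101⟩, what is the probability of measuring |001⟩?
1/4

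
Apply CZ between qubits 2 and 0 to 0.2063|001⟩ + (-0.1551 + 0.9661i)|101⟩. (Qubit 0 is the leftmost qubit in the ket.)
0.2063|001⟩ + (0.1551 - 0.9661i)|101⟩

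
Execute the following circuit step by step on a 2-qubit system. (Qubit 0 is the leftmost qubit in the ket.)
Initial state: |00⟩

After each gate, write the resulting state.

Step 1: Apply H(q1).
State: 1/√2|00⟩ + 1/√2|01⟩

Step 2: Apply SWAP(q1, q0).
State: 1/√2|00⟩ + 1/√2|10⟩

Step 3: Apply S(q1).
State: 1/√2|00⟩ + 1/√2|10⟩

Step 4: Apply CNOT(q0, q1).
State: 1/√2|00⟩ + 1/√2|11⟩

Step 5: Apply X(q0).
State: 1/√2|01⟩ + 1/√2|10⟩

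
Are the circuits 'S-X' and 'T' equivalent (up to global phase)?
No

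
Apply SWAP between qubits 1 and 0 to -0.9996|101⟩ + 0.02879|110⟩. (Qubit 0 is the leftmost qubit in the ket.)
-0.9996|011⟩ + 0.02879|110⟩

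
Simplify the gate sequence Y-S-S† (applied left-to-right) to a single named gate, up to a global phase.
Y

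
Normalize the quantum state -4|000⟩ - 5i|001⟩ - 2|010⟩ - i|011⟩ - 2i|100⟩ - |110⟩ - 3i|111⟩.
-0.5164|000⟩ - 0.6455i|001⟩ - 0.2582|010⟩ - 0.1291i|011⟩ - 0.2582i|100⟩ - 0.1291|110⟩ - 0.3873i|111⟩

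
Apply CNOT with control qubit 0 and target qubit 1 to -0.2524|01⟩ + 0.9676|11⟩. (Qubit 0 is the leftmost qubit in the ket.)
-0.2524|01⟩ + 0.9676|10⟩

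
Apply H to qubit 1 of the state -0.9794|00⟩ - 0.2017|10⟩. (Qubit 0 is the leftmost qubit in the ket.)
-0.6925|00⟩ - 0.6925|01⟩ - 0.1426|10⟩ - 0.1426|11⟩

H on qubit 1 mixes each pair of kets that differ only in qubit 1: amplitudes (a, b) of (|…0…⟩, |…1…⟩) become ((a + b)/√2, (a − b)/√2). Kets absent from the input have amplitude 0.
(|00⟩, |01⟩): (a, b) = (-0.9794, 0) → (-0.6925, -0.6925)
(|10⟩, |11⟩): (a, b) = (-0.2017, 0) → (-0.1426, -0.1426)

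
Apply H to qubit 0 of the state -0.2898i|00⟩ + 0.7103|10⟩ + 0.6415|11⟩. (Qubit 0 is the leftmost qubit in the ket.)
(0.5023 - 0.2049i)|00⟩ + 0.4536|01⟩ + (-0.5023 - 0.2049i)|10⟩ - 0.4536|11⟩

H on qubit 0 mixes each pair of kets that differ only in qubit 0: amplitudes (a, b) of (|…0…⟩, |…1…⟩) become ((a + b)/√2, (a − b)/√2). Kets absent from the input have amplitude 0.
(|00⟩, |10⟩): (a, b) = (-0.2898i, 0.7103) → ((0.5023 - 0.2049i), (-0.5023 - 0.2049i))
(|01⟩, |11⟩): (a, b) = (0, 0.6415) → (0.4536, -0.4536)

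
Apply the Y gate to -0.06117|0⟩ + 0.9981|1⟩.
-0.9981i|0⟩ - 0.06117i|1⟩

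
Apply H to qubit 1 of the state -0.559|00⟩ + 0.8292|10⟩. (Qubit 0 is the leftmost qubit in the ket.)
-0.3953|00⟩ - 0.3953|01⟩ + 0.5863|10⟩ + 0.5863|11⟩

H on qubit 1 mixes each pair of kets that differ only in qubit 1: amplitudes (a, b) of (|…0…⟩, |…1…⟩) become ((a + b)/√2, (a − b)/√2). Kets absent from the input have amplitude 0.
(|00⟩, |01⟩): (a, b) = (-0.559, 0) → (-0.3953, -0.3953)
(|10⟩, |11⟩): (a, b) = (0.8292, 0) → (0.5863, 0.5863)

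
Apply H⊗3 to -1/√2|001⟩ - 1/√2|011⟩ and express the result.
-1/2|000⟩ + 1/2|001⟩ - 1/2|100⟩ + 1/2|101⟩

H⊗3 gives amp(|y⟩) = (1/2√2) Σ_x (−1)^(x·y) amp(|x⟩), where x·y is the number of positions in which both x and y have a 1.
|000⟩: (-1/√2 - 1/√2)/(2√2) = -1/2
|001⟩: (1/√2 + 1/√2)/(2√2) = 1/2
|010⟩: (-1/√2 + 1/√2)/(2√2) = 0
|011⟩: (1/√2 - 1/√2)/(2√2) = 0
|100⟩: (-1/√2 - 1/√2)/(2√2) = -1/2
|101⟩: (1/√2 + 1/√2)/(2√2) = 1/2
|110⟩: (-1/√2 + 1/√2)/(2√2) = 0
|111⟩: (1/√2 - 1/√2)/(2√2) = 0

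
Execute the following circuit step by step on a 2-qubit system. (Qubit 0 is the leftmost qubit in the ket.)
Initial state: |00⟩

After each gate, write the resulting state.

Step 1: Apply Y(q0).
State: i|10⟩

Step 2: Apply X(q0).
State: i|00⟩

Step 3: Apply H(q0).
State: (1/√2)i|00⟩ + (1/√2)i|10⟩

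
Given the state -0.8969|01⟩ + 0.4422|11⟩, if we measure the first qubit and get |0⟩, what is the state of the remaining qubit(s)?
-|1⟩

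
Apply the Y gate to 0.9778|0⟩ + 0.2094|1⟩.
-0.2094i|0⟩ + 0.9778i|1⟩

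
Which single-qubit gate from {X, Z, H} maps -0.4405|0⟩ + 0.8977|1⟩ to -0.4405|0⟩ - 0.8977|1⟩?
Z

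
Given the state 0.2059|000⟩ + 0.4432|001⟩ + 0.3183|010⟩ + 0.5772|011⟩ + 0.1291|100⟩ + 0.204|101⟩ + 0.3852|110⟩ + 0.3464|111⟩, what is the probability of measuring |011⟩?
0.3332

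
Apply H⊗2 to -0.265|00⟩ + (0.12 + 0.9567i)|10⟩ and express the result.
(-0.0725 + 0.4784i)|00⟩ + (-0.0725 + 0.4784i)|01⟩ + (-0.1925 - 0.4784i)|10⟩ + (-0.1925 - 0.4784i)|11⟩

H⊗2 gives amp(|y⟩) = (1/2) Σ_x (−1)^(x·y) amp(|x⟩), where x·y is the number of positions in which both x and y have a 1.
|00⟩: (-0.265 + (0.12 + 0.9567i))/2 = (-0.0725 + 0.4784i)
|01⟩: (-0.265 + (0.12 + 0.9567i))/2 = (-0.0725 + 0.4784i)
|10⟩: (-0.265 - (0.12 + 0.9567i))/2 = (-0.1925 - 0.4784i)
|11⟩: (-0.265 - (0.12 + 0.9567i))/2 = (-0.1925 - 0.4784i)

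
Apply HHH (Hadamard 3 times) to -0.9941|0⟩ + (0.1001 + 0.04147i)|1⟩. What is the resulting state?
(-0.6322 + 0.02932i)|0⟩ + (-0.7737 - 0.02932i)|1⟩

H² = I, so H^3 = H: a single Hadamard. With (a, b) = (-0.9941, (0.1001 + 0.04147i)), H gives ((a + b)/√2, (a − b)/√2) = ((-0.6322 + 0.02932i), (-0.7737 - 0.02932i)).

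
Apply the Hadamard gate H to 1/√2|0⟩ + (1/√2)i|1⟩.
(1/2 + (1/2)i)|0⟩ + (1/2 - (1/2)i)|1⟩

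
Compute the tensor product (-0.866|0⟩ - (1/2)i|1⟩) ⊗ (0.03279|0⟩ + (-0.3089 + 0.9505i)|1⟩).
-0.0284|00⟩ + (0.2675 - 0.8231i)|01⟩ - 0.0164i|10⟩ + (0.4753 + 0.1545i)|11⟩

amp(|b₁b₂…⟩) = product of the factor amplitudes for bits b₁, b₂, …; only kets whose every factor amplitude is nonzero survive.
|00⟩: (-0.866)(0.03279) = -0.0284
|01⟩: (-0.866)(-0.3089 + 0.9505i) = (0.2675 - 0.8231i)
|10⟩: (-(1/2)i)(0.03279) = -0.0164i
|11⟩: (-(1/2)i)(-0.3089 + 0.9505i) = (0.4753 + 0.1545i)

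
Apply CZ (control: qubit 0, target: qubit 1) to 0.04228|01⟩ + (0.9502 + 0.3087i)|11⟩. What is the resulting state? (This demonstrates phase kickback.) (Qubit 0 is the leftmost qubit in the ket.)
0.04228|01⟩ + (-0.9502 - 0.3087i)|11⟩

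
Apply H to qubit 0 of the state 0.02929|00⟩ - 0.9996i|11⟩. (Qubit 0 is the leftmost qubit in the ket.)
0.02071|00⟩ - 0.7068i|01⟩ + 0.02071|10⟩ + 0.7068i|11⟩

H on qubit 0 mixes each pair of kets that differ only in qubit 0: amplitudes (a, b) of (|…0…⟩, |…1…⟩) become ((a + b)/√2, (a − b)/√2). Kets absent from the input have amplitude 0.
(|00⟩, |10⟩): (a, b) = (0.02929, 0) → (0.02071, 0.02071)
(|01⟩, |11⟩): (a, b) = (0, -0.9996i) → (-0.7068i, 0.7068i)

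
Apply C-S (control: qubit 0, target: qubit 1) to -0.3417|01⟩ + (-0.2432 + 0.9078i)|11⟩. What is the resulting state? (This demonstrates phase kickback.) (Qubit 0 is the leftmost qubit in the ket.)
-0.3417|01⟩ + (-0.9078 - 0.2432i)|11⟩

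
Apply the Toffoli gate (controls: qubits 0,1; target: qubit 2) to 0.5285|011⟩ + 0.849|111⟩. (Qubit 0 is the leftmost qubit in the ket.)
0.5285|011⟩ + 0.849|110⟩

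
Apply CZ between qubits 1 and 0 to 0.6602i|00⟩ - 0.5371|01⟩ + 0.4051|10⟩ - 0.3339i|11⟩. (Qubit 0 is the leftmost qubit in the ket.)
0.6602i|00⟩ - 0.5371|01⟩ + 0.4051|10⟩ + 0.3339i|11⟩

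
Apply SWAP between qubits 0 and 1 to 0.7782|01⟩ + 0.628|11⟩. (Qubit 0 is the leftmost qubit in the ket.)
0.7782|10⟩ + 0.628|11⟩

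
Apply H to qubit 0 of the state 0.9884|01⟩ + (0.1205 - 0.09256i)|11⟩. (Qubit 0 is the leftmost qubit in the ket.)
(0.7841 - 0.06545i)|01⟩ + (0.6137 + 0.06545i)|11⟩

H on qubit 0 mixes each pair of kets that differ only in qubit 0: amplitudes (a, b) of (|…0…⟩, |…1…⟩) become ((a + b)/√2, (a − b)/√2). Kets absent from the input have amplitude 0.
(|01⟩, |11⟩): (a, b) = (0.9884, (0.1205 - 0.09256i)) → ((0.7841 - 0.06545i), (0.6137 + 0.06545i))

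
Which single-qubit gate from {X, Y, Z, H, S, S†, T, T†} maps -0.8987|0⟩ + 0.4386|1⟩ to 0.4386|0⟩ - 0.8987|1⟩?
X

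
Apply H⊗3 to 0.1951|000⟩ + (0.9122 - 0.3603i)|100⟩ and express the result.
(0.3915 - 0.1274i)|000⟩ + (0.3915 - 0.1274i)|001⟩ + (0.3915 - 0.1274i)|010⟩ + (0.3915 - 0.1274i)|011⟩ + (-0.2535 + 0.1274i)|100⟩ + (-0.2535 + 0.1274i)|101⟩ + (-0.2535 + 0.1274i)|110⟩ + (-0.2535 + 0.1274i)|111⟩

H⊗3 gives amp(|y⟩) = (1/2√2) Σ_x (−1)^(x·y) amp(|x⟩), where x·y is the number of positions in which both x and y have a 1.
|000⟩: (0.1951 + (0.9122 - 0.3603i))/(2√2) = (0.3915 - 0.1274i)
|001⟩: (0.1951 + (0.9122 - 0.3603i))/(2√2) = (0.3915 - 0.1274i)
|010⟩: (0.1951 + (0.9122 - 0.3603i))/(2√2) = (0.3915 - 0.1274i)
|011⟩: (0.1951 + (0.9122 - 0.3603i))/(2√2) = (0.3915 - 0.1274i)
|100⟩: (0.1951 - (0.9122 - 0.3603i))/(2√2) = (-0.2535 + 0.1274i)
|101⟩: (0.1951 - (0.9122 - 0.3603i))/(2√2) = (-0.2535 + 0.1274i)
|110⟩: (0.1951 - (0.9122 - 0.3603i))/(2√2) = (-0.2535 + 0.1274i)
|111⟩: (0.1951 - (0.9122 - 0.3603i))/(2√2) = (-0.2535 + 0.1274i)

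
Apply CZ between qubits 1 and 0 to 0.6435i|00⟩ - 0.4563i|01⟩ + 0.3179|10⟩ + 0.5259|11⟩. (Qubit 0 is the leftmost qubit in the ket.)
0.6435i|00⟩ - 0.4563i|01⟩ + 0.3179|10⟩ - 0.5259|11⟩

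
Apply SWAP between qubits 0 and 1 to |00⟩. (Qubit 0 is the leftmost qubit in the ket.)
|00⟩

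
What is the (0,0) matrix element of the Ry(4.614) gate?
-0.6715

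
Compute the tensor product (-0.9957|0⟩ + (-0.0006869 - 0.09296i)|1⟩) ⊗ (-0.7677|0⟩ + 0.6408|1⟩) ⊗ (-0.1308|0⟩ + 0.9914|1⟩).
-0.09998|000⟩ + 0.7578|001⟩ + 0.08346|010⟩ - 0.6326|011⟩ + (-0.00006898 - 0.009335i)|100⟩ + (0.0005228 + 0.07075i)|101⟩ + (0.00005757 + 0.007792i)|110⟩ + (-0.0004364 - 0.05906i)|111⟩

amp(|b₁b₂…⟩) = product of the factor amplitudes for bits b₁, b₂, …; only kets whose every factor amplitude is nonzero survive.
|000⟩: (-0.9957)(-0.7677)(-0.1308) = -0.09998
|001⟩: (-0.9957)(-0.7677)(0.9914) = 0.7578
|010⟩: (-0.9957)(0.6408)(-0.1308) = 0.08346
|011⟩: (-0.9957)(0.6408)(0.9914) = -0.6326
|100⟩: (-0.0006869 - 0.09296i)(-0.7677)(-0.1308) = (-0.00006898 - 0.009335i)
|101⟩: (-0.0006869 - 0.09296i)(-0.7677)(0.9914) = (0.0005228 + 0.07075i)
|110⟩: (-0.0006869 - 0.09296i)(0.6408)(-0.1308) = (0.00005757 + 0.007792i)
|111⟩: (-0.0006869 - 0.09296i)(0.6408)(0.9914) = (-0.0004364 - 0.05906i)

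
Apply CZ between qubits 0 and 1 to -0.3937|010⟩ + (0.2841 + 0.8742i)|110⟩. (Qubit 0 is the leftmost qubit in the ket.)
-0.3937|010⟩ + (-0.2841 - 0.8742i)|110⟩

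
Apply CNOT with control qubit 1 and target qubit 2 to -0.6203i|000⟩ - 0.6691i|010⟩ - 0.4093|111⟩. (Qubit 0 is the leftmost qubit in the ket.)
-0.6203i|000⟩ - 0.6691i|011⟩ - 0.4093|110⟩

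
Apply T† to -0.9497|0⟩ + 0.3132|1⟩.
-0.9497|0⟩ + (0.2215 - 0.2215i)|1⟩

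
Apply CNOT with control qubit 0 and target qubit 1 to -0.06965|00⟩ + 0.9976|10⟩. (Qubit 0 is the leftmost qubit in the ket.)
-0.06965|00⟩ + 0.9976|11⟩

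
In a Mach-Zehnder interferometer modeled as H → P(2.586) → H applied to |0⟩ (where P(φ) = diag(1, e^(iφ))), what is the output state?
(0.07521 + 0.2637i)|0⟩ + (0.9248 - 0.2637i)|1⟩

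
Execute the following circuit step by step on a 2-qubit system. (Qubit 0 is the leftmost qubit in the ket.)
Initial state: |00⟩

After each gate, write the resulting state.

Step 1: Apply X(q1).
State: |01⟩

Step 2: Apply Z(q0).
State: |01⟩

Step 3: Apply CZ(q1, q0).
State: |01⟩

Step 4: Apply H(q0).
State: 1/√2|01⟩ + 1/√2|11⟩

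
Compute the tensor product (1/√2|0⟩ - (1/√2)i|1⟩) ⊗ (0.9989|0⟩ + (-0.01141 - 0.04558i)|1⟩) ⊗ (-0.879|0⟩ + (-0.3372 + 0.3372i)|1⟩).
-0.6209|000⟩ + (-0.2382 + 0.2382i)|001⟩ + (0.007092 + 0.02833i)|010⟩ + (0.01359 + 0.008147i)|011⟩ + 0.6209i|100⟩ + (0.2382 + 0.2382i)|101⟩ + (0.02833 - 0.007092i)|110⟩ + (0.008147 - 0.01359i)|111⟩

amp(|b₁b₂…⟩) = product of the factor amplitudes for bits b₁, b₂, …; only kets whose every factor amplitude is nonzero survive.
|000⟩: (1/√2)(0.9989)(-0.879) = -0.6209
|001⟩: (1/√2)(0.9989)(-0.3372 + 0.3372i) = (-0.2382 + 0.2382i)
|010⟩: (1/√2)(-0.01141 - 0.04558i)(-0.879) = (0.007092 + 0.02833i)
|011⟩: (1/√2)(-0.01141 - 0.04558i)(-0.3372 + 0.3372i) = (0.01359 + 0.008147i)
|100⟩: (-(1/√2)i)(0.9989)(-0.879) = 0.6209i
|101⟩: (-(1/√2)i)(0.9989)(-0.3372 + 0.3372i) = (0.2382 + 0.2382i)
|110⟩: (-(1/√2)i)(-0.01141 - 0.04558i)(-0.879) = (0.02833 - 0.007092i)
|111⟩: (-(1/√2)i)(-0.01141 - 0.04558i)(-0.3372 + 0.3372i) = (0.008147 - 0.01359i)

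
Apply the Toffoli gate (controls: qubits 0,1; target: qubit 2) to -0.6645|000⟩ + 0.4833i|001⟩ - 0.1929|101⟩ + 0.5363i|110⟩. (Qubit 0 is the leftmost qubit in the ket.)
-0.6645|000⟩ + 0.4833i|001⟩ - 0.1929|101⟩ + 0.5363i|111⟩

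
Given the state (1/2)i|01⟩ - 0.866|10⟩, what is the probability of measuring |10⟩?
0.75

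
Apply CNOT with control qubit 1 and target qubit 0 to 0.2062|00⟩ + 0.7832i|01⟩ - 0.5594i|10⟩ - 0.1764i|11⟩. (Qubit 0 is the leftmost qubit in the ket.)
0.2062|00⟩ - 0.1764i|01⟩ - 0.5594i|10⟩ + 0.7832i|11⟩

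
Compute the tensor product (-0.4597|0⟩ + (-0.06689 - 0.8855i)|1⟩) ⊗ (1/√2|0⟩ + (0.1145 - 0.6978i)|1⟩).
-0.3251|00⟩ + (-0.05264 + 0.3208i)|01⟩ + (-0.0473 - 0.6261i)|10⟩ + (-0.6256 - 0.05471i)|11⟩

amp(|b₁b₂…⟩) = product of the factor amplitudes for bits b₁, b₂, …; only kets whose every factor amplitude is nonzero survive.
|00⟩: (-0.4597)(1/√2) = -0.3251
|01⟩: (-0.4597)(0.1145 - 0.6978i) = (-0.05264 + 0.3208i)
|10⟩: (-0.06689 - 0.8855i)(1/√2) = (-0.0473 - 0.6261i)
|11⟩: (-0.06689 - 0.8855i)(0.1145 - 0.6978i) = (-0.6256 - 0.05471i)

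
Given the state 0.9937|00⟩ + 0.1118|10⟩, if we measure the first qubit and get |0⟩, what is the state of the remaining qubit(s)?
|0⟩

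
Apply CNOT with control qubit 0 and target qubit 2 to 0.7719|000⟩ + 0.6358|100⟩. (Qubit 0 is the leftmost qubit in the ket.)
0.7719|000⟩ + 0.6358|101⟩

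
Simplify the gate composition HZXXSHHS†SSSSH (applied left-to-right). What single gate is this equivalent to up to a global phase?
X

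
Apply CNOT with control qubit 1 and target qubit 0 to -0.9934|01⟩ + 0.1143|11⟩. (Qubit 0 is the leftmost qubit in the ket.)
0.1143|01⟩ - 0.9934|11⟩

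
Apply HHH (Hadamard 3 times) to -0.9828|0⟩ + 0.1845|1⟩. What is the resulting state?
-0.5645|0⟩ - 0.8254|1⟩

H² = I, so H^3 = H: a single Hadamard. With (a, b) = (-0.9828, 0.1845), H gives ((a + b)/√2, (a − b)/√2) = (-0.5645, -0.8254).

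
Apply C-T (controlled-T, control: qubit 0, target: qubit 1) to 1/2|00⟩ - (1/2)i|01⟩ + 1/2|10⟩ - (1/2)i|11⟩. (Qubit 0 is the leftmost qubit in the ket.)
1/2|00⟩ - (1/2)i|01⟩ + 1/2|10⟩ + (1/√8 - (1/√8)i)|11⟩

C-T leaves the control-|0⟩ kets |00⟩, |01⟩ unchanged and applies T to qubit 1 on the control-|1⟩ pair (|10⟩, |11⟩).
T = [[1, 0], [0, (1/√2 + (1/√2)i)]].
With a = amp(|10⟩) = 1/2 and b = amp(|11⟩) = -(1/2)i:
new amp(|10⟩) = (1)·a = 1/2
new amp(|11⟩) = (1/√2 + (1/√2)i)·b = (1/√8 - (1/√8)i)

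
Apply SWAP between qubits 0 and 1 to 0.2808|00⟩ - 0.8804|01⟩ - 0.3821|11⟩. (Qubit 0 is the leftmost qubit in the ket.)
0.2808|00⟩ - 0.8804|10⟩ - 0.3821|11⟩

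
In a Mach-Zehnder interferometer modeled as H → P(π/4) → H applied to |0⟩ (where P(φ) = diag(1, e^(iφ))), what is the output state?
(0.8536 + (1/√8)i)|0⟩ + (0.1464 - (1/√8)i)|1⟩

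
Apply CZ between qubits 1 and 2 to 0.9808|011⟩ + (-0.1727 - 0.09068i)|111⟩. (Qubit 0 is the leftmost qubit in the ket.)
-0.9808|011⟩ + (0.1727 + 0.09068i)|111⟩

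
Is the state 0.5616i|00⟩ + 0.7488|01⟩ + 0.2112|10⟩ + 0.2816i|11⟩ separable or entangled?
Entangled

Writing the state as a|00⟩ + b|01⟩ + c|10⟩ + d|11⟩, it is a product state iff ad − bc = 0.
Here (a, b, c, d) = (0.5616i, 0.7488, 0.2112, 0.2816i): ad − bc = (0.5616i)(0.2816i) − (0.7488)(0.2112) = -0.3163 ≠ 0, so the state is entangled.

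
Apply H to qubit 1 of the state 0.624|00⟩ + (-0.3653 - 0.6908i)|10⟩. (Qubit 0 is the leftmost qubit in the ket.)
0.4412|00⟩ + 0.4412|01⟩ + (-0.2583 - 0.4885i)|10⟩ + (-0.2583 - 0.4885i)|11⟩

H on qubit 1 mixes each pair of kets that differ only in qubit 1: amplitudes (a, b) of (|…0…⟩, |…1…⟩) become ((a + b)/√2, (a − b)/√2). Kets absent from the input have amplitude 0.
(|00⟩, |01⟩): (a, b) = (0.624, 0) → (0.4412, 0.4412)
(|10⟩, |11⟩): (a, b) = ((-0.3653 - 0.6908i), 0) → ((-0.2583 - 0.4885i), (-0.2583 - 0.4885i))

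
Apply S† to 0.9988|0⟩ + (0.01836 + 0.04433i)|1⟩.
0.9988|0⟩ + (0.04433 - 0.01836i)|1⟩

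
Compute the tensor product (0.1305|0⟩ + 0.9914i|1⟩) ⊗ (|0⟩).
0.1305|00⟩ + 0.9914i|10⟩

amp(|b₁b₂…⟩) = product of the factor amplitudes for bits b₁, b₂, …; only kets whose every factor amplitude is nonzero survive.
|00⟩: (0.1305)(1) = 0.1305
|10⟩: (0.9914i)(1) = 0.9914i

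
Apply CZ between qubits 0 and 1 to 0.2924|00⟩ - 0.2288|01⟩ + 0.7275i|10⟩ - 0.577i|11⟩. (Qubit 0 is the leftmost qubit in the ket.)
0.2924|00⟩ - 0.2288|01⟩ + 0.7275i|10⟩ + 0.577i|11⟩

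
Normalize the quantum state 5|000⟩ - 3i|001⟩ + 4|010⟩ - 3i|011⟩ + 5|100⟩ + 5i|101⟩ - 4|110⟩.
1/√5|000⟩ - 0.2683i|001⟩ + 0.3578|010⟩ - 0.2683i|011⟩ + 1/√5|100⟩ + (1/√5)i|101⟩ - 0.3578|110⟩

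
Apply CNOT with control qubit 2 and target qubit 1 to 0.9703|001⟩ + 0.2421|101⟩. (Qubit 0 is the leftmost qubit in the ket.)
0.9703|011⟩ + 0.2421|111⟩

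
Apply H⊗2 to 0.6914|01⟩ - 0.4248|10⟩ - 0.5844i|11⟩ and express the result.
(0.1333 - 0.2922i)|00⟩ + (-0.5581 + 0.2922i)|01⟩ + (0.5581 + 0.2922i)|10⟩ + (-0.1333 - 0.2922i)|11⟩

H⊗2 gives amp(|y⟩) = (1/2) Σ_x (−1)^(x·y) amp(|x⟩), where x·y is the number of positions in which both x and y have a 1.
|00⟩: (0.6914 - 0.4248 - 0.5844i)/2 = (0.1333 - 0.2922i)
|01⟩: (-0.6914 - 0.4248 + 0.5844i)/2 = (-0.5581 + 0.2922i)
|10⟩: (0.6914 + 0.4248 + 0.5844i)/2 = (0.5581 + 0.2922i)
|11⟩: (-0.6914 + 0.4248 - 0.5844i)/2 = (-0.1333 - 0.2922i)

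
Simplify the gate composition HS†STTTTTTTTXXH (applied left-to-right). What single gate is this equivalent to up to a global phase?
I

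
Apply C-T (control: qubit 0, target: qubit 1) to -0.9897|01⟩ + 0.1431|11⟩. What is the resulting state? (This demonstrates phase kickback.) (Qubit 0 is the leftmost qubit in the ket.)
-0.9897|01⟩ + (0.1012 + 0.1012i)|11⟩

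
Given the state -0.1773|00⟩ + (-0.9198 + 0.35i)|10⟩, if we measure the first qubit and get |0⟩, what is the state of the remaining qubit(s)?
-|0⟩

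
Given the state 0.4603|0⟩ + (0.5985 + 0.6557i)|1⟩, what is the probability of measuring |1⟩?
0.7881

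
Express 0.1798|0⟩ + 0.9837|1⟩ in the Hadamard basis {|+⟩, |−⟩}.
0.8227|+⟩ - 0.5684|−⟩

With |ψ⟩ = α|0⟩ + β|1⟩, the Hadamard-basis coefficients are ⟨+|ψ⟩ = (α + β)/√2 and ⟨−|ψ⟩ = (α − β)/√2.
Here α = 0.1798, β = 0.9837: (α + β)/√2 = 0.8227, (α − β)/√2 = -0.5684.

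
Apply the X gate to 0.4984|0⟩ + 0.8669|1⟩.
0.8669|0⟩ + 0.4984|1⟩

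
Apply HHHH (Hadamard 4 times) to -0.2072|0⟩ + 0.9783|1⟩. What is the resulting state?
-0.2072|0⟩ + 0.9783|1⟩

H² = I, so an even number of Hadamards cancels: H^4 = I and the state is unchanged.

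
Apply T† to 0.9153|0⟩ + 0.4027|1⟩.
0.9153|0⟩ + (0.2848 - 0.2848i)|1⟩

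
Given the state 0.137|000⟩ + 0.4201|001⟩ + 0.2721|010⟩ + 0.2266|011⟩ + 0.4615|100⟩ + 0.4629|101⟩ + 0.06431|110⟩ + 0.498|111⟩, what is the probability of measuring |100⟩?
0.213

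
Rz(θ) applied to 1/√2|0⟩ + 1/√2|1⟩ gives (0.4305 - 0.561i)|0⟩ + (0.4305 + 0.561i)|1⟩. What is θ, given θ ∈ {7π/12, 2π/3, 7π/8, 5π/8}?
7π/12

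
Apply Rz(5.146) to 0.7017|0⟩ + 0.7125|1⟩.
(-0.5913 - 0.3778i)|0⟩ + (-0.6004 + 0.3836i)|1⟩

Rz(5.146) = [[e^(−iθ/2), 0], [0, e^(iθ/2)]] with e^(±iθ/2) = cos(θ/2) ± i·sin(θ/2); θ = 5.146, cos(θ/2) ≈ -0.84266, sin(θ/2) ≈ 0.538447.
With a = amp(|0⟩) = 0.7017 and b = amp(|1⟩) = 0.7125:
new amp(|0⟩) = (-0.84266 - 0.538447i)·a = (-0.5913 - 0.3778i)
new amp(|1⟩) = (-0.84266 + 0.538447i)·b = (-0.6004 + 0.3836i)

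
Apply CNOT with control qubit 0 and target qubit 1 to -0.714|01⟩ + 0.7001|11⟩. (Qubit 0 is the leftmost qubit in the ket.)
-0.714|01⟩ + 0.7001|10⟩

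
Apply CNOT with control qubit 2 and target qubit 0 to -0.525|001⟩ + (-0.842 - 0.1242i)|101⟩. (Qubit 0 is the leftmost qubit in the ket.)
(-0.842 - 0.1242i)|001⟩ - 0.525|101⟩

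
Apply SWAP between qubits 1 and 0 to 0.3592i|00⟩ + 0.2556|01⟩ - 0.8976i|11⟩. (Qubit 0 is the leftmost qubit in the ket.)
0.3592i|00⟩ + 0.2556|10⟩ - 0.8976i|11⟩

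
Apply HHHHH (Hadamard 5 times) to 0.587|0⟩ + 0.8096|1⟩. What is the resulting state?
0.9875|0⟩ - 0.1574|1⟩

H² = I, so H^5 = H: a single Hadamard. With (a, b) = (0.587, 0.8096), H gives ((a + b)/√2, (a − b)/√2) = (0.9875, -0.1574).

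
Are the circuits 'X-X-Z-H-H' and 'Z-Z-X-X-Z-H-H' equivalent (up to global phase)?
Yes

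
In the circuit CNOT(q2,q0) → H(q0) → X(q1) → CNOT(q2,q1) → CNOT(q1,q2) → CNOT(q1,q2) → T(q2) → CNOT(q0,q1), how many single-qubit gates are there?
3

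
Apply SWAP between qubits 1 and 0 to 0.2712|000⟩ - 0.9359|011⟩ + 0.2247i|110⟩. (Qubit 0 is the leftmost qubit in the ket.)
0.2712|000⟩ - 0.9359|101⟩ + 0.2247i|110⟩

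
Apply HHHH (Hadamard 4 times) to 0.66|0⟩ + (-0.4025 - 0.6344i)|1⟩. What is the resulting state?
0.66|0⟩ + (-0.4025 - 0.6344i)|1⟩

H² = I, so an even number of Hadamards cancels: H^4 = I and the state is unchanged.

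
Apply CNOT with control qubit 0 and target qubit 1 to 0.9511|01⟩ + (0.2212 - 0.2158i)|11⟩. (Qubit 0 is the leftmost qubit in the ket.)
0.9511|01⟩ + (0.2212 - 0.2158i)|10⟩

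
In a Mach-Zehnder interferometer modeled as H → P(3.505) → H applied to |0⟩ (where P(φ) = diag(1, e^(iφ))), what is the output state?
(0.03265 - 0.1777i)|0⟩ + (0.9673 + 0.1777i)|1⟩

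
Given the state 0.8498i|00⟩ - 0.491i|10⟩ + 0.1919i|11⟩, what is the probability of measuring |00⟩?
0.7222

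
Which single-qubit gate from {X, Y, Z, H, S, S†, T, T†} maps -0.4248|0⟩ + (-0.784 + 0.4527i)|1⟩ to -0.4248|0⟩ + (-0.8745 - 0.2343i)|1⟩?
T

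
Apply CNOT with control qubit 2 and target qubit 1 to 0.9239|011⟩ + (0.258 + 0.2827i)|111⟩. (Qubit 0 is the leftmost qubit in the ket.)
0.9239|001⟩ + (0.258 + 0.2827i)|101⟩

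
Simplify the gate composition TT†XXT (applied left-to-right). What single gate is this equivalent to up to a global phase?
T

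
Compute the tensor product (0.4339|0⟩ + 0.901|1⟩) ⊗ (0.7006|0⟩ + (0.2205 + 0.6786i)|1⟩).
0.304|00⟩ + (0.09567 + 0.2944i)|01⟩ + 0.6312|10⟩ + (0.1987 + 0.6114i)|11⟩

amp(|b₁b₂…⟩) = product of the factor amplitudes for bits b₁, b₂, …; only kets whose every factor amplitude is nonzero survive.
|00⟩: (0.4339)(0.7006) = 0.304
|01⟩: (0.4339)(0.2205 + 0.6786i) = (0.09567 + 0.2944i)
|10⟩: (0.901)(0.7006) = 0.6312
|11⟩: (0.901)(0.2205 + 0.6786i) = (0.1987 + 0.6114i)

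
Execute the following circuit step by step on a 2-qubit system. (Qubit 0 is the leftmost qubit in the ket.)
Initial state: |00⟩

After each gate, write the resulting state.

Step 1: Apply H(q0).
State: 1/√2|00⟩ + 1/√2|10⟩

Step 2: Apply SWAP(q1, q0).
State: 1/√2|00⟩ + 1/√2|01⟩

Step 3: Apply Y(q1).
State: -(1/√2)i|00⟩ + (1/√2)i|01⟩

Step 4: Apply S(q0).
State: -(1/√2)i|00⟩ + (1/√2)i|01⟩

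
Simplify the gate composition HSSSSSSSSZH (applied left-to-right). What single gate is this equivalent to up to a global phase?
X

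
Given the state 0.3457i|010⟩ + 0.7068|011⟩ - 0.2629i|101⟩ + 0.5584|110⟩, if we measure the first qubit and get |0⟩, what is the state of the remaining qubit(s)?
0.4394i|10⟩ + 0.8983|11⟩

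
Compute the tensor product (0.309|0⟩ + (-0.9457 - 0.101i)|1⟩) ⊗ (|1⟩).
0.309|01⟩ + (-0.9457 - 0.101i)|11⟩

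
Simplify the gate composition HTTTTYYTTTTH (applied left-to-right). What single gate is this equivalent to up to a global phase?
I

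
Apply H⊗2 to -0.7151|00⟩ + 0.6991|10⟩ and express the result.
-0.008|00⟩ - 0.008|01⟩ - 0.7071|10⟩ - 0.7071|11⟩

H⊗2 gives amp(|y⟩) = (1/2) Σ_x (−1)^(x·y) amp(|x⟩), where x·y is the number of positions in which both x and y have a 1.
|00⟩: (-0.7151 + 0.6991)/2 = -0.008
|01⟩: (-0.7151 + 0.6991)/2 = -0.008
|10⟩: (-0.7151 - 0.6991)/2 = -0.7071
|11⟩: (-0.7151 - 0.6991)/2 = -0.7071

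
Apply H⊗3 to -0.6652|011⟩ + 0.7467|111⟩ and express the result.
0.02881|000⟩ - 0.02881|001⟩ - 0.02881|010⟩ + 0.02881|011⟩ - 0.4992|100⟩ + 0.4992|101⟩ + 0.4992|110⟩ - 0.4992|111⟩

H⊗3 gives amp(|y⟩) = (1/2√2) Σ_x (−1)^(x·y) amp(|x⟩), where x·y is the number of positions in which both x and y have a 1.
|000⟩: (-0.6652 + 0.7467)/(2√2) = 0.02881
|001⟩: (0.6652 - 0.7467)/(2√2) = -0.02881
|010⟩: (0.6652 - 0.7467)/(2√2) = -0.02881
|011⟩: (-0.6652 + 0.7467)/(2√2) = 0.02881
|100⟩: (-0.6652 - 0.7467)/(2√2) = -0.4992
|101⟩: (0.6652 + 0.7467)/(2√2) = 0.4992
|110⟩: (0.6652 + 0.7467)/(2√2) = 0.4992
|111⟩: (-0.6652 - 0.7467)/(2√2) = -0.4992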